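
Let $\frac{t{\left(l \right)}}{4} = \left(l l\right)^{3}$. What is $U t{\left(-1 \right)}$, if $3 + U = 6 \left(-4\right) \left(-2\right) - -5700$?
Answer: $22980$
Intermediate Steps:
$t{\left(l \right)} = 4 l^{6}$ ($t{\left(l \right)} = 4 \left(l l\right)^{3} = 4 \left(l^{2}\right)^{3} = 4 l^{6}$)
$U = 5745$ ($U = -3 + \left(6 \left(-4\right) \left(-2\right) - -5700\right) = -3 + \left(\left(-24\right) \left(-2\right) + 5700\right) = -3 + \left(48 + 5700\right) = -3 + 5748 = 5745$)
$U t{\left(-1 \right)} = 5745 \cdot 4 \left(-1\right)^{6} = 5745 \cdot 4 \cdot 1 = 5745 \cdot 4 = 22980$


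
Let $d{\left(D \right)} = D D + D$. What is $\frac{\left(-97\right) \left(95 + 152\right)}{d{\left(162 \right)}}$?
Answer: $- \frac{23959}{26406} \approx -0.90733$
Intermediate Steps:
$d{\left(D \right)} = D + D^{2}$ ($d{\left(D \right)} = D^{2} + D = D + D^{2}$)
$\frac{\left(-97\right) \left(95 + 152\right)}{d{\left(162 \right)}} = \frac{\left(-97\right) \left(95 + 152\right)}{162 \left(1 + 162\right)} = \frac{\left(-97\right) 247}{162 \cdot 163} = - \frac{23959}{26406}$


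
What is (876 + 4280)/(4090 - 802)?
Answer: 1289/822 ≈ 1.5681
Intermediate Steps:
(876 + 4280)/(4090 - 802) = 5156/3288 = 5156*(1/3288) = 1289/822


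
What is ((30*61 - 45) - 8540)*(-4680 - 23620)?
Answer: 191166500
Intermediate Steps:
((30*61 - 45) - 8540)*(-4680 - 23620) = ((1830 - 45) - 8540)*(-28300) = (1785 - 8540)*(-28300) = -6755*(-28300) = 191166500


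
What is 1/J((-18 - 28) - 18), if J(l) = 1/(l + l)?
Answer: -128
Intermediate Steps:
J(l) = 1/(2*l)
1/J((-18 - 28) - 18) = 1/(1/(2*((-18 - 28) - 18))) = 1/(1/(2*(-46 - 18))) = 1/((1/2)/(-64)) = 1/((1/2)*(-1/64)) = 1/(-1/128) = -128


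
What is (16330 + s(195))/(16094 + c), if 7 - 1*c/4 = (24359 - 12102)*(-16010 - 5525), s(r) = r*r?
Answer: 54355/1055834102 ≈ 5.1481e-5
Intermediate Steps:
s(r) = r**2
c = 1055818008 (c = 28 - 4*(24359 - 12102)*(-16010 - 5525) = 28 - 49028*(-21535) = 28 - 4*(-263954495) = 28 + 1055817980 = 1055818008)
(16330 + s(195))/(16094 + c) = (16330 + 195**2)/(16094 + 1055818008) = (16330 + 38025)/1055834102 = 54355*(1/1055834102) = 54355/1055834102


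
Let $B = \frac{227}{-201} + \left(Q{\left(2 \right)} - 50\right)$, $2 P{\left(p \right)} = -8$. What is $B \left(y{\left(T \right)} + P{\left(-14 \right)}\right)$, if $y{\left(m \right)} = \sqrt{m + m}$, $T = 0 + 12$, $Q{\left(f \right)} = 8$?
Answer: $\frac{34676}{201} - \frac{17338 \sqrt{6}}{201} \approx -38.772$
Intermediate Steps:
$P{\left(p \right)} = -4$ ($P{\left(p \right)} = \frac{1}{2} \left(-8\right) = -4$)
$T = 12$
$y{\left(m \right)} = \sqrt{2} \sqrt{m}$ ($y{\left(m \right)} = \sqrt{2 m} = \sqrt{2} \sqrt{m}$)
$B = - \frac{8669}{201}$ ($B = \frac{227}{-201} + \left(8 - 50\right) = 227 \left(- \frac{1}{201}\right) - 42 = - \frac{227}{201} - 42 = - \frac{8669}{201} \approx -43.129$)
$B \left(y{\left(T \right)} + P{\left(-14 \right)}\right) = - \frac{8669 \left(\sqrt{2} \sqrt{12} - 4\right)}{201} = - \frac{8669 \left(\sqrt{2} \cdot 2 \sqrt{3} - 4\right)}{201} = - \frac{8669 \left(2 \sqrt{6} - 4\right)}{201} = - \frac{8669 \left(-4 + 2 \sqrt{6}\right)}{201} = \frac{34676}{201} - \frac{17338 \sqrt{6}}{201}$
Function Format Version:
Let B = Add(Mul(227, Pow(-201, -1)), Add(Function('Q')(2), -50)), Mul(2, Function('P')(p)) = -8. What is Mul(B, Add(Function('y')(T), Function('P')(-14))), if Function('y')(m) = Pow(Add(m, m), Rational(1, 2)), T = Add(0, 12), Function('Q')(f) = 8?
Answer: Add(Rational(34676, 201), Mul(Rational(-17338, 201), Pow(6, Rational(1, 2)))) ≈ -38.772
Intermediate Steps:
Function('P')(p) = -4 (Function('P')(p) = Mul(Rational(1, 2), -8) = -4)
T = 12
Function('y')(m) = Mul(Pow(2, Rational(1, 2)), Pow(m, Rational(1, 2))) (Function('y')(m) = Pow(Mul(2, m), Rational(1, 2)) = Mul(Pow(2, Rational(1, 2)), Pow(m, Rational(1, 2))))
B = Rational(-8669, 201) (B = Add(Mul(227, Pow(-201, -1)), Add(8, -50)) = Add(Mul(227, Rational(-1, 201)), -42) = Add(Rational(-227, 201), -42) = Rational(-8669, 201) ≈ -43.129)
Mul(B, Add(Function('y')(T), Function('P')(-14))) = Mul(Rational(-8669, 201), Add(Mul(Pow(2, Rational(1, 2)), Pow(12, Rational(1, 2))), -4)) = Mul(Rational(-8669, 201), Add(Mul(Pow(2, Rational(1, 2)), Mul(2, Pow(3, Rational(1, 2)))), -4)) = Mul(Rational(-8669, 201), Add(Mul(2, Pow(6, Rational(1, 2))), -4)) = Mul(Rational(-8669, 201), Add(-4, Mul(2, Pow(6, Rational(1, 2))))) = Add(Rational(34676, 201), Mul(Rational(-17338, 201), Pow(6, Rational(1, 2))))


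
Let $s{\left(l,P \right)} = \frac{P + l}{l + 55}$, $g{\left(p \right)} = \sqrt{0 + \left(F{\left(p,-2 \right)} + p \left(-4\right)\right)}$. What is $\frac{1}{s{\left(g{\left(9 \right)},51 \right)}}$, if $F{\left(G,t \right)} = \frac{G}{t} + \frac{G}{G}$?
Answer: $\frac{5689}{5281} - \frac{4 i \sqrt{158}}{5281} \approx 1.0773 - 0.0095208 i$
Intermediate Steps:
$F{\left(G,t \right)} = 1 + \frac{G}{t}$ ($F{\left(G,t \right)} = \frac{G}{t} + 1 = 1 + \frac{G}{t}$)
$g{\left(p \right)} = \sqrt{1 - \frac{9 p}{2}}$ ($g{\left(p \right)} = \sqrt{0 + \left(\frac{p - 2}{-2} + p \left(-4\right)\right)} = \sqrt{0 - \left(\frac{-2 + p}{2} + 4 p\right)} = \sqrt{0 - \left(-1 + \frac{9 p}{2}\right)} = \sqrt{1 - \frac{9 p}{2}}$)
$s{\left(l,P \right)} = \frac{P + l}{55 + l}$
$\frac{1}{s{\left(g{\left(9 \right)},51 \right)}} = \frac{1}{\frac{1}{55 + \frac{\sqrt{4 - 162}}{2}} \left(51 + \frac{\sqrt{4 - 162}}{2}\right)} = \frac{1}{\frac{1}{55 + \frac{\sqrt{-158}}{2}} \left(51 + \frac{\sqrt{-158}}{2}\right)} = \frac{1}{\frac{1}{55 + \frac{i \sqrt{158}}{2}} \left(51 + \frac{i \sqrt{158}}{2}\right)} = \frac{55 + \frac{i \sqrt{158}}{2}}{51 + \frac{i \sqrt{158}}{2}}$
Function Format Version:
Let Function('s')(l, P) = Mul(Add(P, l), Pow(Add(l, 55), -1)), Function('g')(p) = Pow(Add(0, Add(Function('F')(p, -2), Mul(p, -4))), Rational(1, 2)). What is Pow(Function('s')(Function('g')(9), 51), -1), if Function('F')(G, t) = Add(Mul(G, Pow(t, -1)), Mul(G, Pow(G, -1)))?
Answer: Add(Rational(5689, 5281), Mul(Rational(-4, 5281), I, Pow(158, Rational(1, 2)))) ≈ Add(1.0773, Mul(-0.0095208, I))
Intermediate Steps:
Function('F')(G, t) = Add(1, Mul(G, Pow(t, -1))) (Function('F')(G, t) = Add(Mul(G, Pow(t, -1)), 1) = Add(1, Mul(G, Pow(t, -1))))
Function('g')(p) = Pow(Add(1, Mul(Rational(-9, 2), p)), Rational(1, 2)) (Function('g')(p) = Pow(Add(0, Add(Mul(Pow(-2, -1), Add(p, -2)), Mul(p, -4))), Rational(1, 2)) = Pow(Add(0, Add(Mul(Rational(-1, 2), Add(-2, p)), Mul(-4, p))), Rational(1, 2)) = Pow(Add(0, Add(Add(1, Mul(Rational(-1, 2), p)), Mul(-4, p))), Rational(1, 2)) = Pow(Add(0, Add(1, Mul(Rational(-9, 2), p))), Rational(1, 2)) = Pow(Add(1, Mul(Rational(-9, 2), p)), Rational(1, 2)))
Function('s')(l, P) = Mul(Pow(Add(55, l), -1), Add(P, l)) (Function('s')(l, P) = Mul(Add(P, l), Pow(Add(55, l), -1)) = Mul(Pow(Add(55, l), -1), Add(P, l)))
Pow(Function('s')(Function('g')(9), 51), -1) = Pow(Mul(Pow(Add(55, Mul(Rational(1, 2), Pow(Add(4, Mul(-18, 9)), Rational(1, 2)))), -1), Add(51, Mul(Rational(1, 2), Pow(Add(4, Mul(-18, 9)), Rational(1, 2))))), -1) = Pow(Mul(Pow(Add(55, Mul(Rational(1, 2), Pow(Add(4, -162), Rational(1, 2)))), -1), Add(51, Mul(Rational(1, 2), Pow(Add(4, -162), Rational(1, 2))))), -1) = Pow(Mul(Pow(Add(55, Mul(Rational(1, 2), Pow(-158, Rational(1, 2)))), -1), Add(51, Mul(Rational(1, 2), Pow(-158, Rational(1, 2))))), -1) = Pow(Mul(Pow(Add(55, Mul(Rational(1, 2), Mul(I, Pow(158, Rational(1, 2))))), -1), Add(51, Mul(Rational(1, 2), Mul(I, Pow(158, Rational(1, 2)))))), -1) = Pow(Mul(Pow(Add(55, Mul(Rational(1, 2), I, Pow(158, Rational(1, 2)))), -1), Add(51, Mul(Rational(1, 2), I, Pow(158, Rational(1, 2))))), -1) = Mul(Pow(Add(51, Mul(Rational(1, 2), I, Pow(158, Rational(1, 2)))), -1), Add(55, Mul(Rational(1, 2), I, Pow(158, Rational(1, 2)))))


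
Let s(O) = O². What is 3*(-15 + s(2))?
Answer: -33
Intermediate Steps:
3*(-15 + s(2)) = 3*(-15 + 2²) = 3*(-15 + 4) = 3*(-11) = -33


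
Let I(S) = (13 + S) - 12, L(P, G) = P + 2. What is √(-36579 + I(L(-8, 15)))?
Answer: 2*I*√9146 ≈ 191.27*I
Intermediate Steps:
L(P, G) = 2 + P
I(S) = 1 + S
√(-36579 + I(L(-8, 15))) = √(-36579 + (1 + (2 - 8))) = √(-36579 + (1 - 6)) = √(-36579 - 5) = √(-36584) = 2*I*√9146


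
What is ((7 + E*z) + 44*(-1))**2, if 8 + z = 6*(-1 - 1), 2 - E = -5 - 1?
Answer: 38809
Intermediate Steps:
E = 8 (E = 2 - (-5 - 1) = 2 - 1*(-6) = 2 + 6 = 8)
z = -20 (z = -8 + 6*(-1 - 1) = -8 + 6*(-2) = -8 - 12 = -20)
((7 + E*z) + 44*(-1))**2 = ((7 + 8*(-20)) + 44*(-1))**2 = ((7 - 160) - 44)**2 = (-153 - 44)**2 = (-197)**2 = 38809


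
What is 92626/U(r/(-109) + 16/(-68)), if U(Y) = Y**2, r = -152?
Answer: 159020733617/2306952 ≈ 68931.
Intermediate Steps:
92626/U(r/(-109) + 16/(-68)) = 92626/((-152/(-109) + 16/(-68))**2) = 92626/((-152*(-1/109) + 16*(-1/68))**2) = 92626/((152/109 - 4/17)**2) = 92626/((2148/1853)**2) = 92626/(4613904/3433609) = 92626*(3433609/4613904) = 159020733617/2306952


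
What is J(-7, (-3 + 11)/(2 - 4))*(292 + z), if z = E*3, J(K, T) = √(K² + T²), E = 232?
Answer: 988*√65 ≈ 7965.5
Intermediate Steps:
z = 696 (z = 232*3 = 696)
J(-7, (-3 + 11)/(2 - 4))*(292 + z) = √((-7)² + ((-3 + 11)/(2 - 4))²)*(292 + 696) = √(49 + (8/(-2))²)*988 = √(49 + (8*(-½))²)*988 = √(49 + (-4)²)*988 = √(49 + 16)*988 = √65*988 = 988*√65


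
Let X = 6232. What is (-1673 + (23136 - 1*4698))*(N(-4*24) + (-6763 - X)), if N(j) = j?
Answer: -219470615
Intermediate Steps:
(-1673 + (23136 - 1*4698))*(N(-4*24) + (-6763 - X)) = (-1673 + (23136 - 1*4698))*(-4*24 + (-6763 - 1*6232)) = (-1673 + (23136 - 4698))*(-96 + (-6763 - 6232)) = (-1673 + 18438)*(-96 - 12995) = 16765*(-13091) = -219470615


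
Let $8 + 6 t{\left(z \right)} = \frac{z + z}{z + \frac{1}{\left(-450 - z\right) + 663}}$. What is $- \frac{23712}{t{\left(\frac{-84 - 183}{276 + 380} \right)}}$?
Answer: $\frac{2628356331744}{110414651} \approx 23804.0$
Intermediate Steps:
$t{\left(z \right)} = - \frac{4}{3} + \frac{z}{3 \left(z + \frac{1}{213 - z}\right)}$ ($t{\left(z \right)} = - \frac{4}{3} + \frac{\left(z + z\right) \frac{1}{z + \frac{1}{\left(-450 - z\right) + 663}}}{6} = - \frac{4}{3} + \frac{2 z \frac{1}{z + \frac{1}{213 - z}}}{6} = - \frac{4}{3} + \frac{z}{3 \left(z + \frac{1}{213 - z}\right)}$)
$- \frac{23712}{t{\left(\frac{-84 - 183}{276 + 380} \right)}} = - \frac{23712}{\frac{1}{1 - \left(\frac{-84 - 183}{276 + 380}\right)^{2} + 213 \frac{-84 - 183}{276 + 380}} \left(- \frac{4}{3} + \left(\frac{-84 - 183}{276 + 380}\right)^{2} - 213 \frac{-84 - 183}{276 + 380}\right)} = - \frac{23712}{\frac{1}{1 - \left(- \frac{267}{656}\right)^{2} + 213 \left(- \frac{267}{656}\right)} \left(- \frac{4}{3} + \left(- \frac{267}{656}\right)^{2} - 213 \left(- \frac{267}{656}\right)\right)} = - \frac{23712}{\frac{1}{1 - \left(\left(-267\right) \frac{1}{656}\right)^{2} + 213 \left(\left(-267\right) \frac{1}{656}\right)} \left(- \frac{4}{3} + \left(\left(-267\right) \frac{1}{656}\right)^{2} - 213 \left(\left(-267\right) \frac{1}{656}\right)\right)} = - \frac{23712}{\frac{1}{1 - \left(- \frac{267}{656}\right)^{2} + 213 \left(- \frac{267}{656}\right)} \left(- \frac{4}{3} + \left(- \frac{267}{656}\right)^{2} - - \frac{56871}{656}\right)} = - \frac{23712}{\frac{1}{1 - \frac{71289}{430336} - \frac{56871}{656}} \left(- \frac{4}{3} + \frac{71289}{430336} + \frac{56871}{656}\right)} = - \frac{23712}{\frac{1}{1 - \frac{71289}{430336} - \frac{56871}{656}} \cdot \frac{110414651}{1291008}} = - \frac{23712}{\frac{1}{- \frac{36948329}{430336}} \cdot \frac{110414651}{1291008}} = - \frac{23712}{\left(- \frac{430336}{36948329}\right) \frac{110414651}{1291008}} = - \frac{23712}{- \frac{110414651}{110844987}} = \left(-23712\right) \left(- \frac{110844987}{110414651}\right) = \frac{2628356331744}{110414651}$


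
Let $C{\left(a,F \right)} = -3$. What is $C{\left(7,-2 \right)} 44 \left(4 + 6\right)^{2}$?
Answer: $-13200$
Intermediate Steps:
$C{\left(7,-2 \right)} 44 \left(4 + 6\right)^{2} = \left(-3\right) 44 \left(4 + 6\right)^{2} = - 132 \cdot 10^{2} = \left(-132\right) 100 = -13200$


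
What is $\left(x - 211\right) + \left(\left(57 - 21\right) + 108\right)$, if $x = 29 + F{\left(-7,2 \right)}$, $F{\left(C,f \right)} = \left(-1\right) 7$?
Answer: $-45$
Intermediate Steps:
$F{\left(C,f \right)} = -7$
$x = 22$ ($x = 29 - 7 = 22$)
$\left(x - 211\right) + \left(\left(57 - 21\right) + 108\right) = \left(22 - 211\right) + \left(\left(57 - 21\right) + 108\right) = -189 + \left(36 + 108\right) = -189 + 144 = -45$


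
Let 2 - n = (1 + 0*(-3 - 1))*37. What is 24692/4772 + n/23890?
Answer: 29486243/5700154 ≈ 5.1729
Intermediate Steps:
n = -35 (n = 2 - (1 + 0*(-3 - 1))*37 = 2 - (1 + 0*(-4))*37 = 2 - (1 + 0)*37 = 2 - 37 = -35)
24692/4772 + n/23890 = 24692/4772 - 35/23890 = 24692*(1/4772) - 35*1/23890 = 6173/1193 - 7/4778 = 29486243/5700154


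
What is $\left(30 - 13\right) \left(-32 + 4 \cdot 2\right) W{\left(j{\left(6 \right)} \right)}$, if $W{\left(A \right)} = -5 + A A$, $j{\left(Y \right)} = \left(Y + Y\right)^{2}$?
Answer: $-8458248$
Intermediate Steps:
$j{\left(Y \right)} = 4 Y^{2}$ ($j{\left(Y \right)} = \left(2 Y\right)^{2} = 4 Y^{2}$)
$W{\left(A \right)} = -5 + A^{2}$
$\left(30 - 13\right) \left(-32 + 4 \cdot 2\right) W{\left(j{\left(6 \right)} \right)} = \left(30 - 13\right) \left(-32 + 4 \cdot 2\right) \left(-5 + \left(4 \cdot 6^{2}\right)^{2}\right) = 17 \left(-32 + 8\right) \left(-5 + \left(4 \cdot 36\right)^{2}\right) = 17 \left(-24\right) \left(-5 + 144^{2}\right) = - 408 \left(-5 + 20736\right) = \left(-408\right) 20731 = -8458248$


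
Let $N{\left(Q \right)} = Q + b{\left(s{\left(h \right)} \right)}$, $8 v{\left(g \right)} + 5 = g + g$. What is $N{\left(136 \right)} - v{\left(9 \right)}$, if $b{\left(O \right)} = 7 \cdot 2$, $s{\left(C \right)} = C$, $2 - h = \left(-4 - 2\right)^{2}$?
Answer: $\frac{1187}{8} \approx 148.38$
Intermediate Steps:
$h = -34$ ($h = 2 - \left(-4 - 2\right)^{2} = 2 - \left(-6\right)^{2} = 2 - 36 = -34$)
$v{\left(g \right)} = - \frac{5}{8} + \frac{g}{4}$ ($v{\left(g \right)} = - \frac{5}{8} + \frac{g + g}{8} = - \frac{5}{8} + \frac{2 g}{8} = - \frac{5}{8} + \frac{g}{4}$)
$b{\left(O \right)} = 14$
$N{\left(Q \right)} = 14 + Q$ ($N{\left(Q \right)} = Q + 14 = 14 + Q$)
$N{\left(136 \right)} - v{\left(9 \right)} = \left(14 + 136\right) - \left(- \frac{5}{8} + \frac{1}{4} \cdot 9\right) = 150 - \left(- \frac{5}{8} + \frac{9}{4}\right) = 150 - \frac{13}{8} = \frac{1187}{8}$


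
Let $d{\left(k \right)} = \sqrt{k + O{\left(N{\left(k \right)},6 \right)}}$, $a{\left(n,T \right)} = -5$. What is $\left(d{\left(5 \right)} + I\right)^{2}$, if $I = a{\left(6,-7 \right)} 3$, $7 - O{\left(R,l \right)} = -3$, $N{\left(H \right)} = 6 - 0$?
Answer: $\left(15 - \sqrt{15}\right)^{2} \approx 123.81$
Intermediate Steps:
$N{\left(H \right)} = 6$ ($N{\left(H \right)} = 6 + 0 = 6$)
$O{\left(R,l \right)} = 10$ ($O{\left(R,l \right)} = 7 - -3 = 7 + 3 = 10$)
$d{\left(k \right)} = \sqrt{10 + k}$ ($d{\left(k \right)} = \sqrt{k + 10} = \sqrt{10 + k}$)
$I = -15$ ($I = \left(-5\right) 3 = -15$)
$\left(d{\left(5 \right)} + I\right)^{2} = \left(\sqrt{10 + 5} - 15\right)^{2} = \left(\sqrt{15} - 15\right)^{2} = \left(-15 + \sqrt{15}\right)^{2}$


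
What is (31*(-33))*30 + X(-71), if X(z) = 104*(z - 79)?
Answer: -46290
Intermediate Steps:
X(z) = -8216 + 104*z (X(z) = 104*(-79 + z) = -8216 + 104*z)
(31*(-33))*30 + X(-71) = (31*(-33))*30 + (-8216 + 104*(-71)) = -1023*30 + (-8216 - 7384) = -30690 - 15600 = -46290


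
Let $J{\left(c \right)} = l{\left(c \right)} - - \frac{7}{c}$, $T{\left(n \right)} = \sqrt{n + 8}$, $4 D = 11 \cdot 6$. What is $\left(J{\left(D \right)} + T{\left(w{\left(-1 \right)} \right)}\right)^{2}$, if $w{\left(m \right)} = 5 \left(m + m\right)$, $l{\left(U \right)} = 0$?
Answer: $- \frac{1982}{1089} + \frac{28 i \sqrt{2}}{33} \approx -1.82 + 1.1999 i$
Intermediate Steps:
$D = \frac{33}{2}$ ($D = \frac{11 \cdot 6}{4} = \frac{1}{4} \cdot 66 = \frac{33}{2} \approx 16.5$)
$w{\left(m \right)} = 10 m$ ($w{\left(m \right)} = 5 \cdot 2 m = 10 m$)
$T{\left(n \right)} = \sqrt{8 + n}$
$J{\left(c \right)} = \frac{7}{c}$ ($J{\left(c \right)} = 0 - - \frac{7}{c} = 0 + \frac{7}{c} = \frac{7}{c}$)
$\left(J{\left(D \right)} + T{\left(w{\left(-1 \right)} \right)}\right)^{2} = \left(\frac{7}{\frac{33}{2}} + \sqrt{8 + 10 \left(-1\right)}\right)^{2} = \left(7 \cdot \frac{2}{33} + \sqrt{8 - 10}\right)^{2} = \left(\frac{14}{33} + \sqrt{-2}\right)^{2} = \left(\frac{14}{33} + i \sqrt{2}\right)^{2}$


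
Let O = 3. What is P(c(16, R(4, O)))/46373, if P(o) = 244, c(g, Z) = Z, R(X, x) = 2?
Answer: 244/46373 ≈ 0.0052617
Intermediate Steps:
P(c(16, R(4, O)))/46373 = 244/46373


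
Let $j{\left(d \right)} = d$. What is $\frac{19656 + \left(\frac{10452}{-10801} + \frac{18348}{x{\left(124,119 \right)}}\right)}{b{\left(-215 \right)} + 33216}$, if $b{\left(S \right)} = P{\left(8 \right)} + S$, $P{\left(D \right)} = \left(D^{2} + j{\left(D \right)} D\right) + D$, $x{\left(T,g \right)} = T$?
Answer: $\frac{6630658311}{11095294847} \approx 0.59761$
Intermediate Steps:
$P{\left(D \right)} = D + 2 D^{2}$ ($P{\left(D \right)} = \left(D^{2} + D D\right) + D = \left(D^{2} + D^{2}\right) + D = 2 D^{2} + D = D + 2 D^{2}$)
$b{\left(S \right)} = 136 + S$ ($b{\left(S \right)} = 8 \left(1 + 2 \cdot 8\right) + S = 8 \left(1 + 16\right) + S = 8 \cdot 17 + S = 136 + S$)
$\frac{19656 + \left(\frac{10452}{-10801} + \frac{18348}{x{\left(124,119 \right)}}\right)}{b{\left(-215 \right)} + 33216} = \frac{19656 + \left(\frac{10452}{-10801} + \frac{18348}{124}\right)}{\left(136 - 215\right) + 33216} = \frac{19656 + \left(10452 \left(- \frac{1}{10801}\right) + 18348 \cdot \frac{1}{124}\right)}{-79 + 33216} = \frac{19656 + \left(- \frac{10452}{10801} + \frac{4587}{31}\right)}{33137} = \left(19656 + \frac{49220175}{334831}\right) \frac{1}{33137} = \frac{6630658311}{334831} \cdot \frac{1}{33137} = \frac{6630658311}{11095294847}$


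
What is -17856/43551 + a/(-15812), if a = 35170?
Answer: -100779319/38257134 ≈ -2.6343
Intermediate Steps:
-17856/43551 + a/(-15812) = -17856/43551 + 35170/(-15812) = -17856*1/43551 + 35170*(-1/15812) = -1984/4839 - 17585/7906 = -100779319/38257134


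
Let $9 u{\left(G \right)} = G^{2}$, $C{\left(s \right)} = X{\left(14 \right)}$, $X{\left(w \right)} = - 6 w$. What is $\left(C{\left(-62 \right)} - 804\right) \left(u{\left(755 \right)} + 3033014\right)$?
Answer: $- \frac{8248676696}{3} \approx -2.7496 \cdot 10^{9}$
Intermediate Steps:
$C{\left(s \right)} = -84$ ($C{\left(s \right)} = \left(-6\right) 14 = -84$)
$u{\left(G \right)} = \frac{G^{2}}{9}$
$\left(C{\left(-62 \right)} - 804\right) \left(u{\left(755 \right)} + 3033014\right) = \left(-84 - 804\right) \left(\frac{755^{2}}{9} + 3033014\right) = - 888 \left(\frac{1}{9} \cdot 570025 + 3033014\right) = - 888 \left(\frac{570025}{9} + 3033014\right) = \left(-888\right) \frac{27867151}{9} = - \frac{8248676696}{3}$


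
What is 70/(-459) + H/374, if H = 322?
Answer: 3577/5049 ≈ 0.70846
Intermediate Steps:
70/(-459) + H/374 = 70/(-459) + 322/374 = 70*(-1/459) + 322*(1/374) = -70/459 + 161/187 = 3577/5049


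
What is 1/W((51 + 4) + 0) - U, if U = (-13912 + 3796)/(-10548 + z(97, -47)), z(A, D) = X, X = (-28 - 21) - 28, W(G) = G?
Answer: -109151/116875 ≈ -0.93391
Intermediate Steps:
X = -77 (X = -49 - 28 = -77)
z(A, D) = -77
U = 10116/10625 (U = (-13912 + 3796)/(-10548 - 77) = -10116/(-10625) = -10116*(-1/10625) = 10116/10625 ≈ 0.95209)
1/W((51 + 4) + 0) - U = 1/((51 + 4) + 0) - 1*10116/10625 = 1/(55 + 0) - 10116/10625 = 1/55 - 10116/10625 = -109151/116875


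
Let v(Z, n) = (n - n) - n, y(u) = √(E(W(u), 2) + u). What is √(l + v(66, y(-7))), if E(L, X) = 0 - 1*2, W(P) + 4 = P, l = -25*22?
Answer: √(-550 - 3*I) ≈ 0.06396 - 23.452*I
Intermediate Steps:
l = -550
W(P) = -4 + P
E(L, X) = -2 (E(L, X) = 0 - 2 = -2)
y(u) = √(-2 + u)
v(Z, n) = -n (v(Z, n) = 0 - n = -n)
√(l + v(66, y(-7))) = √(-550 - √(-2 - 7)) = √(-550 - √(-9)) = √(-550 - 3*I)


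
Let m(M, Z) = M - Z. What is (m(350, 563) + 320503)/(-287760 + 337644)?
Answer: 160145/24942 ≈ 6.4207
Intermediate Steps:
(m(350, 563) + 320503)/(-287760 + 337644) = ((350 - 1*563) + 320503)/(-287760 + 337644) = ((350 - 563) + 320503)/49884 = (-213 + 320503)*(1/49884) = 320290*(1/49884) = 160145/24942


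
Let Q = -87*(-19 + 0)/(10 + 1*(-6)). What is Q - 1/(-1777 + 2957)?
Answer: 243817/590 ≈ 413.25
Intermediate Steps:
Q = 1653/4 (Q = -(-1653)/(10 - 6) = -(-1653)/4 = -87*(-19/4) = 1653/4 ≈ 413.25)
Q - 1/(-1777 + 2957) = 1653/4 - 1/(-1777 + 2957) = 1653/4 - 1/1180 = 243817/590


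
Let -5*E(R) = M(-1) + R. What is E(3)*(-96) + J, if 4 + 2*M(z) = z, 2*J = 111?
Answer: 651/10 ≈ 65.100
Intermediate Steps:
J = 111/2 (J = (½)*111 = 111/2 ≈ 55.500)
M(z) = -2 + z/2
E(R) = ½ - R/5 (E(R) = -((-2 + (½)*(-1)) + R)/5 = -((-2 - ½) + R)/5 = -(-5/2 + R)/5 = ½ - R/5)
E(3)*(-96) + J = (½ - ⅕*3)*(-96) + 111/2 = (½ - ⅗)*(-96) + 111/2 = -⅒*(-96) + 111/2 = 48/5 + 111/2 = 651/10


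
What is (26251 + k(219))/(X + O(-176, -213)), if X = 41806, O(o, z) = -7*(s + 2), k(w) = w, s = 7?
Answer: 26470/41743 ≈ 0.63412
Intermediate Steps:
O(o, z) = -63 (O(o, z) = -7*(7 + 2) = -7*9 = -63)
(26251 + k(219))/(X + O(-176, -213)) = (26251 + 219)/(41806 - 63) = 26470/41743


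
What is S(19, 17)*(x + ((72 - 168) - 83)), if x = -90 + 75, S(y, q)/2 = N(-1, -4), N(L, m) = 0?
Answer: 0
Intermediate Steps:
S(y, q) = 0 (S(y, q) = 2*0 = 0)
x = -15
S(19, 17)*(x + ((72 - 168) - 83)) = 0*(-15 + ((72 - 168) - 83)) = 0*(-15 + (-96 - 83)) = 0*(-15 - 179) = 0*(-194) = 0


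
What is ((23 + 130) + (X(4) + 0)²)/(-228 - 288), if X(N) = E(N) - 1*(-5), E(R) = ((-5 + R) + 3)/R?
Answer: -733/2064 ≈ -0.35514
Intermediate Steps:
E(R) = (-2 + R)/R
X(N) = 5 + (-2 + N)/N (X(N) = (-2 + N)/N - 1*(-5) = (-2 + N)/N + 5 = 5 + (-2 + N)/N)
((23 + 130) + (X(4) + 0)²)/(-228 - 288) = ((23 + 130) + ((6 - 2/4) + 0)²)/(-228 - 288) = (153 + ((6 - 2*¼) + 0)²)/(-516) = (153 + ((6 - ½) + 0)²)*(-1/516) = (153 + (11/2 + 0)²)*(-1/516) = (153 + (11/2)²)*(-1/516) = (153 + 121/4)*(-1/516) = (733/4)*(-1/516) = -733/2064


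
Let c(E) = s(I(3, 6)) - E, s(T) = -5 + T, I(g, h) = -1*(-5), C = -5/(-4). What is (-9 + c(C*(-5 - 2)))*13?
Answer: -13/4 ≈ -3.2500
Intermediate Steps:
C = 5/4 (C = -5*(-¼) = 5/4 ≈ 1.2500)
I(g, h) = 5
c(E) = -E (c(E) = (-5 + 5) - E = 0 - E = -E)
(-9 + c(C*(-5 - 2)))*13 = (-9 - 5*(-5 - 2)/4)*13 = (-9 - 5*(-7)/4)*13 = (-9 - 1*(-35/4))*13 = (-9 + 35/4)*13 = -¼*13 = -13/4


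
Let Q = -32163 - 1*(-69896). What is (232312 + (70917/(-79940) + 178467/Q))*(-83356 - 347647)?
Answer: -43146598139014932311/430910860 ≈ -1.0013e+11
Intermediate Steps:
Q = 37733 (Q = -32163 + 69896 = 37733)
(232312 + (70917/(-79940) + 178467/Q))*(-83356 - 347647) = (232312 + (70917/(-79940) + 178467/37733))*(-83356 - 347647) = (232312 + (70917*(-1/79940) + 178467*(1/37733)))*(-431003) = (232312 + (-10131/11420 + 178467/37733))*(-431003) = (232312 + 1655820117/430910860)*(-431003) = (100107419528437/430910860)*(-431003) = -43146598139014932311/430910860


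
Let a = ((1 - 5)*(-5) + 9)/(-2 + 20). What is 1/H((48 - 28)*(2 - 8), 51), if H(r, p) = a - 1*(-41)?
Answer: 18/767 ≈ 0.023468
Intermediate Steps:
a = 29/18 (a = (-4*(-5) + 9)/18 = (20 + 9)*(1/18) = 29*(1/18) = 29/18 ≈ 1.6111)
H(r, p) = 767/18 (H(r, p) = 29/18 - 1*(-41) = 29/18 + 41 = 767/18)
1/H((48 - 28)*(2 - 8), 51) = 1/(767/18) = 18/767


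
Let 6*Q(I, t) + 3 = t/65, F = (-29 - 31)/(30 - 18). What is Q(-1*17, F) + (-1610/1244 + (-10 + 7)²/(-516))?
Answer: -3806197/2086188 ≈ -1.8245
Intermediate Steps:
F = -5 (F = -60/12 = -60*1/12 = -5)
Q(I, t) = -½ + t/390 (Q(I, t) = -½ + (t/65)/6 = -½ + t/390)
Q(-1*17, F) + (-1610/1244 + (-10 + 7)²/(-516)) = (-½ + (1/390)*(-5)) + (-1610/1244 + (-10 + 7)²/(-516)) = (-½ - 1/78) + (-1610*1/1244 + (-3)²*(-1/516)) = -20/39 + (-805/622 + 9*(-1/516)) = -20/39 + (-805/622 - 3/172) = -20/39 - 70163/53492 = -3806197/2086188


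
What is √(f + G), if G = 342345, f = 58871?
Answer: 8*√6269 ≈ 633.42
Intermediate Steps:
√(f + G) = √(58871 + 342345) = √401216 = 8*√6269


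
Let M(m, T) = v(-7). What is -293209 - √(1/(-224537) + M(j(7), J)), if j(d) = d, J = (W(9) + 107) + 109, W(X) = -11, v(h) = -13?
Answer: -293209 - I*√655419461334/224537 ≈ -2.9321e+5 - 3.6056*I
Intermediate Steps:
J = 205 (J = (-11 + 107) + 109 = 96 + 109 = 205)
M(m, T) = -13
-293209 - √(1/(-224537) + M(j(7), J)) = -293209 - √(1/(-224537) - 13) = -293209 - √(-1/224537 - 13) = -293209 - √(-2918982/224537) = -293209 - I*√655419461334/224537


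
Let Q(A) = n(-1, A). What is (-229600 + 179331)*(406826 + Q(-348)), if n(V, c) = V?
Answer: -20450685925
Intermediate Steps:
Q(A) = -1
(-229600 + 179331)*(406826 + Q(-348)) = (-229600 + 179331)*(406826 - 1) = -50269*406825 = -20450685925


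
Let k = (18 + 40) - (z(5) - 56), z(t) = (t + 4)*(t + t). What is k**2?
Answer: 576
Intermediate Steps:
z(t) = 2*t*(4 + t) (z(t) = (4 + t)*(2*t) = 2*t*(4 + t))
k = 24 (k = (18 + 40) - (2*5*(4 + 5) - 56) = 58 - (2*5*9 - 56) = 58 - (90 - 56) = 58 - 1*34 = 58 - 34 = 24)
k**2 = 24**2 = 576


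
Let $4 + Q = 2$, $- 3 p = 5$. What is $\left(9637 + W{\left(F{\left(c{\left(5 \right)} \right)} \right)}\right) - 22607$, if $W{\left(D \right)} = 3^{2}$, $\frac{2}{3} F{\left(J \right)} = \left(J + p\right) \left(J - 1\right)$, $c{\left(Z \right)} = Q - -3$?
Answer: $-12961$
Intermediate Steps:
$p = - \frac{5}{3}$ ($p = \left(- \frac{1}{3}\right) 5 = - \frac{5}{3} \approx -1.6667$)
$Q = -2$ ($Q = -4 + 2 = -2$)
$c{\left(Z \right)} = 1$ ($c{\left(Z \right)} = -2 - -3 = -2 + 3 = 1$)
$F{\left(J \right)} = \frac{3 \left(-1 + J\right) \left(- \frac{5}{3} + J\right)}{2}$ ($F{\left(J \right)} = \frac{3 \left(J - \frac{5}{3}\right) \left(J - 1\right)}{2} = \frac{3 \left(- \frac{5}{3} + J\right) \left(-1 + J\right)}{2} = \frac{3 \left(-1 + J\right) \left(- \frac{5}{3} + J\right)}{2}$)
$W{\left(D \right)} = 9$
$\left(9637 + W{\left(F{\left(c{\left(5 \right)} \right)} \right)}\right) - 22607 = \left(9637 + 9\right) - 22607 = 9646 - 22607 = -12961$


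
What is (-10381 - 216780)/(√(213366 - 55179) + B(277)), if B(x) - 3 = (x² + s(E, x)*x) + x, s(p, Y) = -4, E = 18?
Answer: -17241747061/5760803614 + 227161*√158187/5760803614 ≈ -2.9773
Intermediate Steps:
B(x) = 3 + x² - 3*x (B(x) = 3 + ((x² - 4*x) + x) = 3 + (x² - 3*x) = 3 + x² - 3*x)
(-10381 - 216780)/(√(213366 - 55179) + B(277)) = (-10381 - 216780)/(√(213366 - 55179) + (3 + 277² - 3*277)) = -227161/(√158187 + (3 + 76729 - 831)) = -227161/(√158187 + 75901) = -227161/(75901 + √158187)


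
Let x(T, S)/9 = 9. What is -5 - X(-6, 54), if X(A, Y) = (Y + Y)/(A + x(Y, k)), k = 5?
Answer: -161/25 ≈ -6.4400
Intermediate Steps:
x(T, S) = 81 (x(T, S) = 9*9 = 81)
X(A, Y) = 2*Y/(81 + A) (X(A, Y) = (Y + Y)/(A + 81) = (2*Y)/(81 + A) = 2*Y/(81 + A))
-5 - X(-6, 54) = -5 - 2*54/(81 - 6) = -5 - 2*54/75 = -5 - 1*36/25 = -5 - 36/25 = -161/25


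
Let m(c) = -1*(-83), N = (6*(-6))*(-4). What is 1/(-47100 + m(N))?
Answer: -1/47017 ≈ -2.1269e-5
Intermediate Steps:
N = 144 (N = -36*(-4) = 144)
m(c) = 83
1/(-47100 + m(N)) = 1/(-47100 + 83) = 1/(-47017) = -1/47017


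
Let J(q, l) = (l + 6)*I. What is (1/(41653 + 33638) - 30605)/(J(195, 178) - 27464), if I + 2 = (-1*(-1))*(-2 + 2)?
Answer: 1152140527/1047749556 ≈ 1.0996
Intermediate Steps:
I = -2 (I = -2 + (-1*(-1))*(-2 + 2) = -2 + 1*0 = -2 + 0 = -2)
J(q, l) = -12 - 2*l (J(q, l) = (l + 6)*(-2) = (6 + l)*(-2) = -12 - 2*l)
(1/(41653 + 33638) - 30605)/(J(195, 178) - 27464) = (1/(41653 + 33638) - 30605)/((-12 - 2*178) - 27464) = (1/75291 - 30605)/((-12 - 356) - 27464) = (1/75291 - 30605)/(-368 - 27464) = -2304281054/75291/(-27832) = -2304281054/75291*(-1/27832) = 1152140527/1047749556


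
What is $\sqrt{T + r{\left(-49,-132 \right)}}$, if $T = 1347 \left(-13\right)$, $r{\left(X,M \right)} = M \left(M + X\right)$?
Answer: $3 \sqrt{709} \approx 79.881$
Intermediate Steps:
$T = -17511$
$\sqrt{T + r{\left(-49,-132 \right)}} = \sqrt{-17511 - 132 \left(-132 - 49\right)} = \sqrt{-17511 - -23892} = \sqrt{-17511 + 23892} = \sqrt{6381} = 3 \sqrt{709}$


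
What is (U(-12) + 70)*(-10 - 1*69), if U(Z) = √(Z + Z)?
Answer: -5530 - 158*I*√6 ≈ -5530.0 - 387.02*I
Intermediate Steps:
U(Z) = √2*√Z (U(Z) = √(2*Z) = √2*√Z)
(U(-12) + 70)*(-10 - 1*69) = (√2*√(-12) + 70)*(-10 - 1*69) = (√2*(2*I*√3) + 70)*(-10 - 69) = (2*I*√6 + 70)*(-79) = (70 + 2*I*√6)*(-79) = -5530 - 158*I*√6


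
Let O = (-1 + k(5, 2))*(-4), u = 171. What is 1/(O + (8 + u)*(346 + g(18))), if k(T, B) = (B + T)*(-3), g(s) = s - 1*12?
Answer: 1/63096 ≈ 1.5849e-5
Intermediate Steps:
g(s) = -12 + s (g(s) = s - 12 = -12 + s)
k(T, B) = -3*B - 3*T
O = 88 (O = (-1 + (-3*2 - 3*5))*(-4) = (-1 + (-6 - 15))*(-4) = (-1 - 21)*(-4) = -22*(-4) = 88)
1/(O + (8 + u)*(346 + g(18))) = 1/(88 + (8 + 171)*(346 + (-12 + 18))) = 1/(88 + 179*(346 + 6)) = 1/(88 + 179*352) = 1/(88 + 63008) = 1/63096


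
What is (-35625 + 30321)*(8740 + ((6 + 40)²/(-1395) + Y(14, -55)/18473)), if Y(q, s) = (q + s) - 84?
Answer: -30625716873352/660765 ≈ -4.6349e+7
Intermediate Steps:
Y(q, s) = -84 + q + s
(-35625 + 30321)*(8740 + ((6 + 40)²/(-1395) + Y(14, -55)/18473)) = (-35625 + 30321)*(8740 + ((6 + 40)²/(-1395) + (-84 + 14 - 55)/18473)) = -5304*(8740 + (46²*(-1/1395) - 125*1/18473)) = -5304*(8740 + (2116*(-1/1395) - 125/18473)) = -5304*(8740 + (-2116/1395 - 125/18473)) = -5304*(8740 - 39263243/25769835) = -5304*225189094657/25769835 = -30625716873352/660765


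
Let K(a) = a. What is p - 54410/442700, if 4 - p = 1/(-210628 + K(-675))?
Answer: 36267879887/9354383810 ≈ 3.8771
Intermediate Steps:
p = 845213/211303 (p = 4 - 1/(-210628 - 675) = 4 - 1/(-211303) = 4 - 1*(-1/211303) = 4 + 1/211303 = 845213/211303 ≈ 4.0000)
p - 54410/442700 = 845213/211303 - 54410/442700 = 845213/211303 - 1*5441/44270 = 845213/211303 - 5441/44270 = 36267879887/9354383810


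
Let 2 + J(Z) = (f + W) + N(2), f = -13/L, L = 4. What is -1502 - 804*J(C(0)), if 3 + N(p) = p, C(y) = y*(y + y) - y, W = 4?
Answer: 307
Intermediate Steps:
C(y) = -y + 2*y² (C(y) = y*(2*y) - y = 2*y² - y = -y + 2*y²)
f = -13/4 ≈ -3.2500
N(p) = -3 + p
J(Z) = -9/4 (J(Z) = -2 + ((-13/4 + 4) + (-3 + 2)) = -2 + (¾ - 1) = -2 - ¼ = -9/4)
-1502 - 804*J(C(0)) = -1502 - 804*(-9/4) = -1502 + 1809 = 307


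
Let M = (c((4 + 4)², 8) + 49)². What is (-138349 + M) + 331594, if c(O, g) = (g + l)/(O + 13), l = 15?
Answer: 1160159221/5929 ≈ 1.9568e+5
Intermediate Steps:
c(O, g) = (15 + g)/(13 + O) (c(O, g) = (g + 15)/(O + 13) = (15 + g)/(13 + O))
M = 14409616/5929 (M = ((15 + 8)/(13 + (4 + 4)²) + 49)² = (23/(13 + 8²) + 49)² = (23/(13 + 64) + 49)² = (23/77 + 49)² = (3796/77)² = 14409616/5929 ≈ 2430.4)
(-138349 + M) + 331594 = (-138349 + 14409616/5929) + 331594 = -805861605/5929 + 331594 = 1160159221/5929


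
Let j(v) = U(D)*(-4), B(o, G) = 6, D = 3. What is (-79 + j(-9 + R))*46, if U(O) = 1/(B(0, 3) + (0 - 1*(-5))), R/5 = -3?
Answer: -40158/11 ≈ -3650.7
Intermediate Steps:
R = -15 (R = 5*(-3) = -15)
U(O) = 1/11 (U(O) = 1/(6 + (0 - 1*(-5))) = 1/(6 + (0 + 5)) = 1/(6 + 5) = 1/11)
j(v) = -4/11 (j(v) = (1/11)*(-4) = -4/11)
(-79 + j(-9 + R))*46 = (-79 - 4/11)*46 = -873/11*46 = -40158/11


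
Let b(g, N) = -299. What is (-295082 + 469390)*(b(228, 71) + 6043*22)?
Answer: 23121433276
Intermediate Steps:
(-295082 + 469390)*(b(228, 71) + 6043*22) = (-295082 + 469390)*(-299 + 6043*22) = 174308*(-299 + 132946) = 174308*132647 = 23121433276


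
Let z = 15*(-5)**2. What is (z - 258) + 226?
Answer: 343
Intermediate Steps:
z = 375 (z = 15*25 = 375)
(z - 258) + 226 = (375 - 258) + 226 = 117 + 226 = 343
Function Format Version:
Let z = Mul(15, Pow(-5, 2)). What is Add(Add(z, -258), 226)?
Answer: 343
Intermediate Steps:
z = 375 (z = Mul(15, 25) = 375)
Add(Add(z, -258), 226) = Add(Add(375, -258), 226) = Add(117, 226) = 343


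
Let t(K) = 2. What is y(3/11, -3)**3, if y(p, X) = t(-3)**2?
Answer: 64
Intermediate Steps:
y(p, X) = 4 (y(p, X) = 2**2 = 4)
y(3/11, -3)**3 = 4**3 = 64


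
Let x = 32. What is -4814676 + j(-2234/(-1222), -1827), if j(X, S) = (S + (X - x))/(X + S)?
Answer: -1342307311737/278795 ≈ -4.8147e+6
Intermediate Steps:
j(X, S) = (-32 + S + X)/(S + X) (j(X, S) = (S + (X - 1*32))/(X + S) = (S + (X - 32))/(S + X) = (S + (-32 + X))/(S + X) = (-32 + S + X)/(S + X))
-4814676 + j(-2234/(-1222), -1827) = -4814676 + (-32 - 1827 - 2234/(-1222))/(-1827 - 2234/(-1222)) = -4814676 + (-32 - 1827 - 2234*(-1/1222))/(-1827 - 2234*(-1/1222)) = -4814676 + (-32 - 1827 + 1117/611)/(-1827 + 1117/611) = -4814676 - 1134732/611/(-1115180/611) = -4814676 - 611/1115180*(-1134732/611) = -4814676 + 283683/278795 = -1342307311737/278795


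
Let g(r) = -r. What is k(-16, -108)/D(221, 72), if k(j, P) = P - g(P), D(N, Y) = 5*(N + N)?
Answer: -108/1105 ≈ -0.097738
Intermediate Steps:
D(N, Y) = 10*N (D(N, Y) = 5*(2*N) = 10*N)
k(j, P) = 2*P (k(j, P) = P - (-1)*P = P + P = 2*P)
k(-16, -108)/D(221, 72) = (2*(-108))/((10*221)) = -216/2210 = -216*1/2210 = -108/1105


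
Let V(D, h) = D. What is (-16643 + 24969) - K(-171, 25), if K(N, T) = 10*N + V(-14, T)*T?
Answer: 10386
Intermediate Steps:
K(N, T) = -14*T + 10*N (K(N, T) = 10*N - 14*T = -14*T + 10*N)
(-16643 + 24969) - K(-171, 25) = (-16643 + 24969) - (-14*25 + 10*(-171)) = 8326 - (-350 - 1710) = 8326 - 1*(-2060) = 8326 + 2060 = 10386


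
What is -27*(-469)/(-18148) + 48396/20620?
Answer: 154294887/93552940 ≈ 1.6493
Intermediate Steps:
-27*(-469)/(-18148) + 48396/20620 = 12663*(-1/18148) + 48396*(1/20620) = -12663/18148 + 12099/5155 = 154294887/93552940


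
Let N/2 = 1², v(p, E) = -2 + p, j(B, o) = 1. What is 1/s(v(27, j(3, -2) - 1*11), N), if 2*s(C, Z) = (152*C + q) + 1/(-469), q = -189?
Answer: 469/846779 ≈ 0.00055386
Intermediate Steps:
N = 2 (N = 2*1² = 2*1 = 2)
s(C, Z) = -44321/469 + 76*C (s(C, Z) = ((152*C - 189) + 1/(-469))/2 = ((-189 + 152*C) - 1/469)/2 = (-88642/469 + 152*C)/2 = -44321/469 + 76*C)
1/s(v(27, j(3, -2) - 1*11), N) = 1/(-44321/469 + 76*(-2 + 27)) = 1/(-44321/469 + 76*25) = 1/(-44321/469 + 1900) = 1/(846779/469) = 469/846779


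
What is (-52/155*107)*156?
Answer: -867984/155 ≈ -5599.9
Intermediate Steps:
(-52/155*107)*156 = (-52*1/155*107)*156 = -52/155*107*156 = -5564/155*156 = -867984/155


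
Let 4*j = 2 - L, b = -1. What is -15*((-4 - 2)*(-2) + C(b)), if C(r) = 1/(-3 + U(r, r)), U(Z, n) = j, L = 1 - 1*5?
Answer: -170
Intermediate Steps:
L = -4 (L = 1 - 5 = -4)
j = 3/2 (j = (2 - 1*(-4))/4 = (2 + 4)/4 = (¼)*6 = 3/2 ≈ 1.5000)
U(Z, n) = 3/2
C(r) = -⅔ (C(r) = 1/(-3 + 3/2) = 1/(-3/2) = -⅔)
-15*((-4 - 2)*(-2) + C(b)) = -15*((-4 - 2)*(-2) - ⅔) = -15*(-6*(-2) - ⅔) = -15*(12 - ⅔) = -15*34/3 = -170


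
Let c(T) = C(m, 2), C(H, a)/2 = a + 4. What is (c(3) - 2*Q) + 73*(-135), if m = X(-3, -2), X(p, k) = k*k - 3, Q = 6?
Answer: -9855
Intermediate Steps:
X(p, k) = -3 + k**2 (X(p, k) = k**2 - 3 = -3 + k**2)
m = 1 (m = -3 + (-2)**2 = -3 + 4 = 1)
C(H, a) = 8 + 2*a (C(H, a) = 2*(a + 4) = 2*(4 + a) = 8 + 2*a)
c(T) = 12 (c(T) = 8 + 2*2 = 8 + 4 = 12)
(c(3) - 2*Q) + 73*(-135) = (12 - 2*6) + 73*(-135) = (12 - 12) - 9855 = 0 - 9855 = -9855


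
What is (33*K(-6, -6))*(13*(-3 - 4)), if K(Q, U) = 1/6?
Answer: -1001/2 ≈ -500.50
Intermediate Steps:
K(Q, U) = ⅙
(33*K(-6, -6))*(13*(-3 - 4)) = (33*(⅙))*(13*(-3 - 4)) = 11*(13*(-7))/2 = (11/2)*(-91) = -1001/2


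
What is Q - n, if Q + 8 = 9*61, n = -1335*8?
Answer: 11221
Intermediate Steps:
n = -10680
Q = 541 (Q = -8 + 9*61 = -8 + 549 = 541)
Q - n = 541 - 1*(-10680) = 541 + 10680 = 11221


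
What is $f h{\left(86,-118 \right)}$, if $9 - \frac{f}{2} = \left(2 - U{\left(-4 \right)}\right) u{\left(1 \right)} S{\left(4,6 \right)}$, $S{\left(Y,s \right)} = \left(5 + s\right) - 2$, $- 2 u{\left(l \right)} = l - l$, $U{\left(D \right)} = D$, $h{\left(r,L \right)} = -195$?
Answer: $-3510$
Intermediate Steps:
$u{\left(l \right)} = 0$ ($u{\left(l \right)} = - \frac{l - l}{2} = \left(- \frac{1}{2}\right) 0 = 0$)
$S{\left(Y,s \right)} = 3 + s$ ($S{\left(Y,s \right)} = \left(5 + s\right) - 2 = 3 + s$)
$f = 18$ ($f = 18 - 2 \left(2 - -4\right) 0 \left(3 + 6\right) = 18 - 2 \left(2 + 4\right) 0 \cdot 9 = 18 - 2 \cdot 6 \cdot 0 \cdot 9 = 18 - 2 \cdot 0 \cdot 9 = 18 - 0 = 18 + 0 = 18$)
$f h{\left(86,-118 \right)} = 18 \left(-195\right) = -3510$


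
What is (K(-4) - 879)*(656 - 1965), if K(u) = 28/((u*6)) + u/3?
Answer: 2307767/2 ≈ 1.1539e+6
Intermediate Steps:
K(u) = u/3 + 14/(3*u) (K(u) = 28/((6*u)) + u*(⅓) = 28*(1/(6*u)) + u/3 = 14/(3*u) + u/3 = u/3 + 14/(3*u))
(K(-4) - 879)*(656 - 1965) = ((⅓)*(14 + (-4)²)/(-4) - 879)*(656 - 1965) = ((⅓)*(-¼)*(14 + 16) - 879)*(-1309) = ((⅓)*(-¼)*30 - 879)*(-1309) = (-5/2 - 879)*(-1309) = -1763/2*(-1309) = 2307767/2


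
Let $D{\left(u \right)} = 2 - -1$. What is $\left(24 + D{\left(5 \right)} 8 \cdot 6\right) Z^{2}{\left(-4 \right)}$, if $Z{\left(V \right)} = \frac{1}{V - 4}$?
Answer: $\frac{21}{8} \approx 2.625$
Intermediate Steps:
$D{\left(u \right)} = 3$ ($D{\left(u \right)} = 2 + 1 = 3$)
$Z{\left(V \right)} = \frac{1}{-4 + V}$
$\left(24 + D{\left(5 \right)} 8 \cdot 6\right) Z^{2}{\left(-4 \right)} = \left(24 + 3 \cdot 8 \cdot 6\right) \left(\frac{1}{-4 - 4}\right)^{2} = \left(24 + 24 \cdot 6\right) \left(\frac{1}{-8}\right)^{2} = \left(24 + 144\right) \left(- \frac{1}{8}\right)^{2} = 168 \cdot \frac{1}{64} = \frac{21}{8}$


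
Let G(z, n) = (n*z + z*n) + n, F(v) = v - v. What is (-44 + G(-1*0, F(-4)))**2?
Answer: 1936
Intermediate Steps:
F(v) = 0
G(z, n) = n + 2*n*z (G(z, n) = (n*z + n*z) + n = 2*n*z + n = n + 2*n*z)
(-44 + G(-1*0, F(-4)))**2 = (-44 + 0*(1 + 2*(-1*0)))**2 = (-44 + 0*(1 + 2*0))**2 = (-44 + 0*(1 + 0))**2 = (-44 + 0*1)**2 = (-44 + 0)**2 = (-44)**2 = 1936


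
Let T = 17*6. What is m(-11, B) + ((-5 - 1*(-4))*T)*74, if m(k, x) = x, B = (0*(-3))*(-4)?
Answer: -7548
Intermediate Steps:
B = 0 (B = 0*(-4) = 0)
T = 102
m(-11, B) + ((-5 - 1*(-4))*T)*74 = 0 + ((-5 - 1*(-4))*102)*74 = 0 + ((-5 + 4)*102)*74 = 0 - 1*102*74 = 0 - 102*74 = 0 - 7548 = -7548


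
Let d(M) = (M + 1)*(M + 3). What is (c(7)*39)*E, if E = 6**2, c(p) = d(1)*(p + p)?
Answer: 157248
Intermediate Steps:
d(M) = (1 + M)*(3 + M)
c(p) = 16*p (c(p) = (3 + 1**2 + 4*1)*(p + p) = (3 + 1 + 4)*(2*p) = 8*(2*p) = 16*p)
E = 36
(c(7)*39)*E = ((16*7)*39)*36 = (112*39)*36 = 4368*36 = 157248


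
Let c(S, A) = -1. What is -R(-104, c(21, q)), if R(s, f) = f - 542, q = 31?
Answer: 543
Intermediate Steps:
R(s, f) = -542 + f
-R(-104, c(21, q)) = -(-542 - 1) = -1*(-543) = 543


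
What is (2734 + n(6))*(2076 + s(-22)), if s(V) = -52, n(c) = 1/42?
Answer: 116206948/21 ≈ 5.5337e+6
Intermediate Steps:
n(c) = 1/42
(2734 + n(6))*(2076 + s(-22)) = (2734 + 1/42)*(2076 - 52) = (114829/42)*2024 = 116206948/21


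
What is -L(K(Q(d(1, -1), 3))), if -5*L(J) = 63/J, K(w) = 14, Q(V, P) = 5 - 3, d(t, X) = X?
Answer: 9/10 ≈ 0.90000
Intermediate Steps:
Q(V, P) = 2
L(J) = -63/(5*J)
-L(K(Q(d(1, -1), 3))) = -(-63)/(5*14) = -1*(-9/10) = 9/10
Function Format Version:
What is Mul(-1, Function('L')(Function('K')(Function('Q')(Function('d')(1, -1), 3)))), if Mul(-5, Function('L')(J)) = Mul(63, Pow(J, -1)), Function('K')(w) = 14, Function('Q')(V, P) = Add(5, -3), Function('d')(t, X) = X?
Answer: Rational(9, 10) ≈ 0.90000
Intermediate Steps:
Function('Q')(V, P) = 2
Function('L')(J) = Mul(Rational(-63, 5), Pow(J, -1)) (Function('L')(J) = Mul(Rational(-1, 5), Mul(63, Pow(J, -1))) = Mul(Rational(-63, 5), Pow(J, -1)))
Mul(-1, Function('L')(Function('K')(Function('Q')(Function('d')(1, -1), 3)))) = Mul(-1, Mul(Rational(-63, 5), Pow(14, -1))) = Mul(-1, Mul(Rational(-63, 5), Rational(1, 14))) = Mul(-1, Rational(-9, 10)) = Rational(9, 10)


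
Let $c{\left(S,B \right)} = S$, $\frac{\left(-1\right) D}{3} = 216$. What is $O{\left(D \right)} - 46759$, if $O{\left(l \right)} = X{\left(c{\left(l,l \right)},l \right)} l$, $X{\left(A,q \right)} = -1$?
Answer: $-46111$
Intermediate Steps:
$D = -648$ ($D = \left(-3\right) 216 = -648$)
$O{\left(l \right)} = - l$
$O{\left(D \right)} - 46759 = \left(-1\right) \left(-648\right) - 46759 = 648 - 46759 = -46111$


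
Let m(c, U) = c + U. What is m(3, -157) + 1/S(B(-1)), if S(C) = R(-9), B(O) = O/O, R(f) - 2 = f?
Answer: -1079/7 ≈ -154.14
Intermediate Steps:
R(f) = 2 + f
B(O) = 1
S(C) = -7 (S(C) = 2 - 9 = -7)
m(c, U) = U + c
m(3, -157) + 1/S(B(-1)) = (-157 + 3) + 1/(-7) = -154 - ⅐ = -1079/7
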